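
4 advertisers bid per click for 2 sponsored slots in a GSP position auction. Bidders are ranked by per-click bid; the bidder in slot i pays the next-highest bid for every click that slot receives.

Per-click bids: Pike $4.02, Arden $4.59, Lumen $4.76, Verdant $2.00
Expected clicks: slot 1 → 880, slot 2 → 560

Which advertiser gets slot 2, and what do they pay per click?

Arden; $4.02 per click

Per-click bids in order: $4.76 (Lumen) > $4.59 (Arden) > $4.02 (Pike) > …
Slot 2 goes to the second-ranked bidder, Arden, who pays the next bid down: $4.02/click.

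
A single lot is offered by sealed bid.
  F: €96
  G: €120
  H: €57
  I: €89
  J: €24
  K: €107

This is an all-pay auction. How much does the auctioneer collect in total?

Sorting bids: 120 (G) > 107 (K) > 96 (F) > 89 (I) > 57 (H) > 24 (J)
Every bidder forfeits their bid regardless of winning.
Revenue = 96 + 120 + 57 + 89 + 24 + 107 = €493.

Total revenue: €493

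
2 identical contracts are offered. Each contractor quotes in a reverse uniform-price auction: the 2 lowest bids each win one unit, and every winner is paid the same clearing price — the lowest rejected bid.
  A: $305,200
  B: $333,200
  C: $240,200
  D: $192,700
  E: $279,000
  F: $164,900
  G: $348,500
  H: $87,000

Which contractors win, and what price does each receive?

H, F; each is paid $192,700

Bids ranked low→high: 87,000 (H), 164,900 (F), 192,700 (D), 240,200 (C), …
The 2 lowest are H, F.
First losing bid is D's $192,700, which sets the uniform price.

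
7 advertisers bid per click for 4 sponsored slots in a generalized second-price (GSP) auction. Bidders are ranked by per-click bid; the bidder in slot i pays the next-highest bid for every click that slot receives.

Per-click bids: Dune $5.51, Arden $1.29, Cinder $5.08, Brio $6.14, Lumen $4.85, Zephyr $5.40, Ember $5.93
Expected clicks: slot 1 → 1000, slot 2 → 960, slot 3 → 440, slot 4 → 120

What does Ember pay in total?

Sorting advertisers: $6.14 (Brio) > $5.93 (Ember) > $5.51 (Dune) > $5.40 (Zephyr) > $5.08 (Cinder) > …
Ember holds slot 2 → pays next bid $5.51 × 960 clicks = $5289.60.

Ember pays $5289.60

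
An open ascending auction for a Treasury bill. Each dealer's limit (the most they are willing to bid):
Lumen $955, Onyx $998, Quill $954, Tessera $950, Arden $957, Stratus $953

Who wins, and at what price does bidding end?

Ascending (English) auction: the price rises until one bidder remains; the winner pays the price at which the last rival dropped out.
Sorting limits: 998 (Onyx) > 957 (Arden) > 955 (Lumen) > 954 (Quill) > 953 (Stratus) > 950 (Tessera)
Bidding ends when Arden exits at $957; Onyx takes it.

Onyx wins at $957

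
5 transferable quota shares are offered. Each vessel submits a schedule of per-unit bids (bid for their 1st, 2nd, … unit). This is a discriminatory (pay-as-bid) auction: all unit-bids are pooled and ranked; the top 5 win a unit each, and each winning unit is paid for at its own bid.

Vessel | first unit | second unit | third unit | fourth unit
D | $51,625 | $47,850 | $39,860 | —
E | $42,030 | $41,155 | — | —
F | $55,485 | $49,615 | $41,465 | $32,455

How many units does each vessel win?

Merging the schedules and taking the best 5: 55,485 (F-1), 51,625 (D-1), 49,615 (F-2), 47,850 (D-2), 42,030 (E-1)
Next rejected bid: $41,465 (not a price — pay-as-bid).
Allocation: D 2, E 1, F 2.

D 2, E 1, F 2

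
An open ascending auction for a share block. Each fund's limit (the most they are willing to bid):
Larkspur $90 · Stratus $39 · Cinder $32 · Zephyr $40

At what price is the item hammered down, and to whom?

Larkspur wins at $40

Limits ranked: 90 (Larkspur) > 40 (Zephyr) > 39 (Stratus) > 32 (Cinder)
Bidding ends when Zephyr exits at $40; Larkspur takes it.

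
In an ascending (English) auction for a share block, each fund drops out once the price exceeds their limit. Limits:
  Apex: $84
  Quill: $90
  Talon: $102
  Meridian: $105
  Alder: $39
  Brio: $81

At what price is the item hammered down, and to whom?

Sorting limits: 105 (Meridian) > 102 (Talon) > 90 (Quill) > 84 (Apex) > 81 (Brio) > 39 (Alder)
Bidding ends when Talon exits at $102; Meridian takes it.

Meridian wins at $102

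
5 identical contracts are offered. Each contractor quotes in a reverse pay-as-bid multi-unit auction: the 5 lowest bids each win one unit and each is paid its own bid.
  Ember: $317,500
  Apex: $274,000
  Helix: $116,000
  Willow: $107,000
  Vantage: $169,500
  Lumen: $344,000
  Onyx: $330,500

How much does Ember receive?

Sorting: 107,000 (Willow), 116,000 (Helix), 169,500 (Vantage), 274,000 (Apex), 317,500 (Ember), 330,500 (Onyx), 344,000 (Lumen)
The 5 lowest are Willow, Helix, Vantage, Apex, Ember.
Ember wins → own bid $317,500.

Ember is paid $317,500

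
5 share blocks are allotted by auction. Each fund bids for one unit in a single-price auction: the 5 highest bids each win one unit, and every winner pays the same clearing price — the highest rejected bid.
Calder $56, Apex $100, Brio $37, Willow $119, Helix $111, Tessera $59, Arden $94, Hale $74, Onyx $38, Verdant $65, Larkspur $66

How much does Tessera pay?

Bids ranked high→low: 119 (Willow), 111 (Helix), 100 (Apex), 94 (Arden), 74 (Hale), 66 (Larkspur), 65 (Verdant), …
Top 5: Willow, Helix, Apex, Arden, Hale.
First losing bid is Larkspur's $66, which sets the uniform price.
Tessera does not win → pays $0.

Tessera pays $0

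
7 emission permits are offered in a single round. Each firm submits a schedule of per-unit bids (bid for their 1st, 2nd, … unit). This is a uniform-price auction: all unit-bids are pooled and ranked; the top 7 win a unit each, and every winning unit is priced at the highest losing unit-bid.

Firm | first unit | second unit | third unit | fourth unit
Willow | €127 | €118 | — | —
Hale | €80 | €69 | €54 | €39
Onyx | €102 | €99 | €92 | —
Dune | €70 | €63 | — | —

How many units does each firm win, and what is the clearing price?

Dune 1, Hale 1, Onyx 3, Willow 2; clearing price €69

Pooled unit-bids ranked (top 7): 127 (Willow-1), 118 (Willow-2), 102 (Onyx-1), 99 (Onyx-2), 92 (Onyx-3), 80 (Hale-1), 70 (Dune-1)
The (k+1)-th unit-bid is €69.
Allocation: Dune 1, Hale 1, Onyx 3, Willow 2.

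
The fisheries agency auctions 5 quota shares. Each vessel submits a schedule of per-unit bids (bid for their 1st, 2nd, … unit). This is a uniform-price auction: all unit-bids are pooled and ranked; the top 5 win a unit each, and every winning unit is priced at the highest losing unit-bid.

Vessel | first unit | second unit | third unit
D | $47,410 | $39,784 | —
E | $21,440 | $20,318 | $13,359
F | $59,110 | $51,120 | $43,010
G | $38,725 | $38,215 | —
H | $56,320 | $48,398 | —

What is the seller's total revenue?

Merging the schedules and taking the best 5: 59,110 (F-1), 56,320 (H-1), 51,120 (F-2), 48,398 (H-2), 47,410 (D-1)
The (k+1)-th unit-bid is $43,010.
Allocation: D 1, F 2, H 2. Every unit priced at $43,010.
Revenue = 5 × 43,010 = $215,050.

Total revenue: $215,050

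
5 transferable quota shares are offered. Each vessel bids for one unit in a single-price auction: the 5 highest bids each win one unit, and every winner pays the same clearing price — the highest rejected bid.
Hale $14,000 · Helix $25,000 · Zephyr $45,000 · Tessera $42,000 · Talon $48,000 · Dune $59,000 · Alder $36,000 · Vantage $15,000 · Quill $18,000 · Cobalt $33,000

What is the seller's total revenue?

Total revenue: $165,000

Bids ranked high→low: 59,000 (Dune), 48,000 (Talon), 45,000 (Zephyr), 42,000 (Tessera), 36,000 (Alder), 33,000 (Cobalt), 25,000 (Helix), …
Winners (5 units): Dune, Talon, Zephyr, Tessera, Alder.
First losing bid is Cobalt's $33,000, which sets the uniform price.
Total revenue = 5 × $33,000 = $165,000.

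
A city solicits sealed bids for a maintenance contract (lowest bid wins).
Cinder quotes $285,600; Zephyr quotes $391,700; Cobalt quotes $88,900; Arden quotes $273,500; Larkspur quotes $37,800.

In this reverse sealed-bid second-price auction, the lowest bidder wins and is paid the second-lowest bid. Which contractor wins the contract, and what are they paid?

Sorting bids: 37,800 (Larkspur) < 88,900 (Cobalt) < 273,500 (Arden) < 285,600 (Cinder) < 391,700 (Zephyr)
Larkspur wins with the lowest bid; price is set by the runner-up at $88,900.

Larkspur is paid $88,900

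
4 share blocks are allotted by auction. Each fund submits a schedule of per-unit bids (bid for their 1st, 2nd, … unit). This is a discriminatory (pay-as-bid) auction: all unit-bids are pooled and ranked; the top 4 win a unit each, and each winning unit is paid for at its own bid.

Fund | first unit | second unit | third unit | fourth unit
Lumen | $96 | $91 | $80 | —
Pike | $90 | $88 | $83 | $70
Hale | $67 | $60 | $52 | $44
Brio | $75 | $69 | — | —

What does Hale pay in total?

Merging the schedules and taking the best 4: 96 (Lumen-1), 91 (Lumen-2), 90 (Pike-1), 88 (Pike-2)
Next rejected bid: $83 (not a price — pay-as-bid).
Hale wins no units.

Hale pays $0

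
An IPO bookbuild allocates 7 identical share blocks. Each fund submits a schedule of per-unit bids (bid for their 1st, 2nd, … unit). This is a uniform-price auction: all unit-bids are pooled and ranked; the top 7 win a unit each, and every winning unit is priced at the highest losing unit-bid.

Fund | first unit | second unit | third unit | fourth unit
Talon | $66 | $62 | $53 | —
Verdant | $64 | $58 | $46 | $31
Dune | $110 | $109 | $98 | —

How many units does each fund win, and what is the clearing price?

Dune 3, Talon 2, Verdant 2; clearing price $53

Pooled unit-bids ranked (top 7): 110 (Dune-1), 109 (Dune-2), 98 (Dune-3), 66 (Talon-1), 64 (Verdant-1), 62 (Talon-2), 58 (Verdant-2)
Highest rejected unit-bid = $53.
Allocation: Dune 3, Talon 2, Verdant 2.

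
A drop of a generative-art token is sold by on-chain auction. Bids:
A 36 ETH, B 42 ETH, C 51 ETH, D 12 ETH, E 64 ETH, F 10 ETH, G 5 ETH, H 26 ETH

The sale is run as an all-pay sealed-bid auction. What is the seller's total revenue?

Total revenue: 246 ETH

Rule: the highest bidder wins the item, but every bidder pays their own bid.
Bids in order: 64 (E) > 51 (C) > 42 (B) > 36 (A) > 26 (H) > 12 (D) > …
Every bidder forfeits their bid regardless of winning.
Revenue = 36 + 42 + 51 + 12 + 64 + 10 + 5 + 26 = 246 ETH.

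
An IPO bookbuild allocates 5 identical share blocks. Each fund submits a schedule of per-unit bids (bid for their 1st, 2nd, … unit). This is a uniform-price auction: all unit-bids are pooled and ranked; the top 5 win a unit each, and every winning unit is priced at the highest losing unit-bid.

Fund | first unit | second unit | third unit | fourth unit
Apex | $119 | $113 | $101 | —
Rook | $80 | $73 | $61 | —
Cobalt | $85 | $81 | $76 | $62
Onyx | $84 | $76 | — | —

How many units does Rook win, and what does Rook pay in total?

Pooled unit-bids ranked (top 5): 119 (Apex-1), 113 (Apex-2), 101 (Apex-3), 85 (Cobalt-1), 84 (Onyx-1)
Highest rejected unit-bid = $81.
Rook wins 0 unit(s) at $81 each.

Rook: 0 units, pays $0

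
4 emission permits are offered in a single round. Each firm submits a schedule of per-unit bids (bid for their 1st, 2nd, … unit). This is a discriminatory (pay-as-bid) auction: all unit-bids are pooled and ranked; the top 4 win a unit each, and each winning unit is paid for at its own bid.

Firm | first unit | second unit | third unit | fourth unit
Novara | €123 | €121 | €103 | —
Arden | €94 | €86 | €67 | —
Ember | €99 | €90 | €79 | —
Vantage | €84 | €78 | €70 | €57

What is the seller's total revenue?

Pooled unit-bids ranked (top 4): 123 (Novara-1), 121 (Novara-2), 103 (Novara-3), 99 (Ember-1)
Next rejected bid: €94 (not a price — pay-as-bid).
Each winning unit pays its own bid.
Revenue = 123 + 121 + 103 + 99 = €446.

Total revenue: €446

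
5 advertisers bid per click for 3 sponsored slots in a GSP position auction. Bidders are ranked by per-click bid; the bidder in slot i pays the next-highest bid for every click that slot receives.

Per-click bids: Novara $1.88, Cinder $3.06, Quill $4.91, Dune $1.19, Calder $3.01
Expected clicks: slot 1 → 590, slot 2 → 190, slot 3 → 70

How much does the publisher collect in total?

Total revenue: $2508.90

Per-click bids in order: $4.91 (Quill) > $3.06 (Cinder) > $3.01 (Calder) > $1.88 (Novara) > …
Slot 1: Quill pays $3.06 × 590 = $1805.40
Slot 2: Cinder pays $3.01 × 190 = $571.90
Slot 3: Calder pays $1.88 × 70 = $131.60
Total = $2508.90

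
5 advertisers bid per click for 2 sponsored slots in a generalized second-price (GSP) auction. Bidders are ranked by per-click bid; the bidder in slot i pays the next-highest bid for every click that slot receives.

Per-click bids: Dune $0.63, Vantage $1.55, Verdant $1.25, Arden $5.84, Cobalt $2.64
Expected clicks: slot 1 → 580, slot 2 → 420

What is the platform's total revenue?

Total revenue: $2182.20

Sorting advertisers: $5.84 (Arden) > $2.64 (Cobalt) > $1.55 (Vantage) > …
Slot 1: Arden pays $2.64 × 580 = $1531.20
Slot 2: Cobalt pays $1.55 × 420 = $651.00
Total = $2182.20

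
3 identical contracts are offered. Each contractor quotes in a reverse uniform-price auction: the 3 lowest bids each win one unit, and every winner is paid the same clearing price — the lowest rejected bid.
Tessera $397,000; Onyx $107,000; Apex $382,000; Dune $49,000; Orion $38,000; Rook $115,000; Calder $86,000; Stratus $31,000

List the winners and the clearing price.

Stratus, Orion, Dune; each is paid $86,000

Ordering the bids: 31,000 (Stratus), 38,000 (Orion), 49,000 (Dune), 86,000 (Calder), 107,000 (Onyx), …
Winners (3 units): Stratus, Orion, Dune.
Lowest unsuccessful bid: $86,000 → clearing price.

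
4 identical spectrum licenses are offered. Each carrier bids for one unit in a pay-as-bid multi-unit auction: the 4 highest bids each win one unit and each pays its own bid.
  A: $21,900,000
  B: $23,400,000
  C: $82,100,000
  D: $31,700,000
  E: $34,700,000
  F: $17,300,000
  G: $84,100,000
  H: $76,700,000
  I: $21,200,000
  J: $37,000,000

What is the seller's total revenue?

Sorting: 84,100,000 (G), 82,100,000 (C), 76,700,000 (H), 37,000,000 (J), 34,700,000 (E), 31,700,000 (D), …
The 4 highest are G, C, H, J.
Total revenue = 84,100,000 + 82,100,000 + 76,700,000 + 37,000,000 = $279,900,000.

Total revenue: $279,900,000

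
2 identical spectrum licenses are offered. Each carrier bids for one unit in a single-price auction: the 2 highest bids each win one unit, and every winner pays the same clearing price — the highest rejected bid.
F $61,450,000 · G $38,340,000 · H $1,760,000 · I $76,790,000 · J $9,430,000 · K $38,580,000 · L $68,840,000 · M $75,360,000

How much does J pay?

Bids ranked high→low: 76,790,000 (I), 75,360,000 (M), 68,840,000 (L), 61,450,000 (F), …
Winners (2 units): I, M.
Highest unsuccessful bid: $68,840,000 → clearing price.
J does not win → pays $0.

J pays $0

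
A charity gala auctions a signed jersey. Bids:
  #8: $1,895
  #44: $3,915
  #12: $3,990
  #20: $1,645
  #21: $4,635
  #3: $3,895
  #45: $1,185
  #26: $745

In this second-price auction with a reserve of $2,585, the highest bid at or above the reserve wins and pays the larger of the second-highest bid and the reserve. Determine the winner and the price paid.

#21 pays $3,990

Bids in order: 4,635 (#21) > 3,990 (#12) > 3,915 (#44) > 3,895 (#3) > 1,895 (#8) > 1,645 (#20) > …
Highest eligible bid: #21 at $4,635.
Second-highest bid $3,990 exceeds the reserve $2,585 → payment $3,990.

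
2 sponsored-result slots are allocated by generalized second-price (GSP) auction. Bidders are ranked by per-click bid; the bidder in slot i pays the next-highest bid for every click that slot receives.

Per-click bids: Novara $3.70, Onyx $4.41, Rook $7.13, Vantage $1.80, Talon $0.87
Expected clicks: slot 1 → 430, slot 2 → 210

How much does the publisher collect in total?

Ranked by bid: $7.13 (Rook) > $4.41 (Onyx) > $3.70 (Novara) > …
Slot 1: Rook pays $4.41 × 430 = $1896.30
Slot 2: Onyx pays $3.70 × 210 = $777.00
Total = $2673.30

Total revenue: $2673.30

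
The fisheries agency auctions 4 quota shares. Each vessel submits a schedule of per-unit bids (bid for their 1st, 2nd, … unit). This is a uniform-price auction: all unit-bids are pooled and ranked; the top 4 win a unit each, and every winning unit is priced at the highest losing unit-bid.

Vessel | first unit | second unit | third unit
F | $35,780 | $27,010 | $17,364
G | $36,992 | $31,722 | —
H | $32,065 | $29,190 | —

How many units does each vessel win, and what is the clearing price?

All unit-bids, highest first — top 4: 36,992 (G-1), 35,780 (F-1), 32,065 (H-1), 31,722 (G-2)
First bid not allocated: $29,190.
Allocation: F 1, G 2, H 1.

F 1, G 2, H 1; clearing price $29,190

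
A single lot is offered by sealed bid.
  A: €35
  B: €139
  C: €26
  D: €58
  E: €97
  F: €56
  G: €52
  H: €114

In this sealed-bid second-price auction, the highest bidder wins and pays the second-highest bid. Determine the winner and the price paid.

Bids in order: 139 (B) > 114 (H) > 97 (E) > 58 (D) > 56 (F) > 52 (G) > …
Second-price: B pays H's bid of €114.

B pays €114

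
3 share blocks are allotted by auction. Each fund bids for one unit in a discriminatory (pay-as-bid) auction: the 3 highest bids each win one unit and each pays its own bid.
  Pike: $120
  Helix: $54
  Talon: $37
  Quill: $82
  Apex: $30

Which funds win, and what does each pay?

Pike $120, Quill $82, Helix $54

Sorting: 120 (Pike), 82 (Quill), 54 (Helix), 37 (Talon), 30 (Apex)
Winners (3 units): Pike, Quill, Helix.
Each winner pays its own bid: Pike $120, Quill $82, Helix $54.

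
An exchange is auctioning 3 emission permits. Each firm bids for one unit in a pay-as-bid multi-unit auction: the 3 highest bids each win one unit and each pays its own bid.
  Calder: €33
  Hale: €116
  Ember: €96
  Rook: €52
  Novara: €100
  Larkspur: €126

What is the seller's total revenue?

Total revenue: €342

Ordering the bids: 126 (Larkspur), 116 (Hale), 100 (Novara), 96 (Ember), 52 (Rook), …
Winners (3 units): Larkspur, Hale, Novara.
Total revenue = 126 + 116 + 100 = €342.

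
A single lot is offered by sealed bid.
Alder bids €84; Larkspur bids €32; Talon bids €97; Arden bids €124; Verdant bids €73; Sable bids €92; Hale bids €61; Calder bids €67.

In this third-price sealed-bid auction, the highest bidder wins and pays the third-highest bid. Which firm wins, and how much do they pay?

Arden pays €92

Sorting bids: 124 (Arden) > 97 (Talon) > 92 (Sable) > 84 (Alder) > 73 (Verdant) > 67 (Calder) > …
Arden wins; payment is bid #3 in the ranking = €92.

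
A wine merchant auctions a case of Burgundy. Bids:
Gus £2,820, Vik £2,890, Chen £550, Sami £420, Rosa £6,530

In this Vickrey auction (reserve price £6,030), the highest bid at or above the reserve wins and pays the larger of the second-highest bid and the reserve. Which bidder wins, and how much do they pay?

Rosa pays £6,030

Bids in order: 6,530 (Rosa) > 2,890 (Vik) > 2,820 (Gus) > 550 (Chen) > 420 (Sami)
Highest eligible bid: Rosa at £6,530.
Second-highest bid £2,890 is below the reserve £6,030, so the reserve binds → payment £6,030.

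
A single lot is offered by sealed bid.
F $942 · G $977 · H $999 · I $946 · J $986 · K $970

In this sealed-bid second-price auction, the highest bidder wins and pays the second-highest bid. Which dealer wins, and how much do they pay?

H pays $986

Sorting bids: 999 (H) > 986 (J) > 977 (G) > 970 (K) > 946 (I) > 942 (F)
Second-price: H pays J's bid of $986.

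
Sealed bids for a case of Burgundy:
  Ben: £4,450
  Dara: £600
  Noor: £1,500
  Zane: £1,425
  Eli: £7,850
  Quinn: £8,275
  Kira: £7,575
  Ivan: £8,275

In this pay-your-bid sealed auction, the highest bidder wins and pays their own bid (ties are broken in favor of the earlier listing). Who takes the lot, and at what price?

Bids ranked: 8,275 (Quinn) > 8,275 (Ivan) > 7,850 (Eli) > 7,575 (Kira) > 4,450 (Ben) > 1,500 (Noor) > …
Tie at £8,275 → Quinn wins by tie-break.
First-price: Quinn pays what they bid, £8,275.

Quinn pays £8,275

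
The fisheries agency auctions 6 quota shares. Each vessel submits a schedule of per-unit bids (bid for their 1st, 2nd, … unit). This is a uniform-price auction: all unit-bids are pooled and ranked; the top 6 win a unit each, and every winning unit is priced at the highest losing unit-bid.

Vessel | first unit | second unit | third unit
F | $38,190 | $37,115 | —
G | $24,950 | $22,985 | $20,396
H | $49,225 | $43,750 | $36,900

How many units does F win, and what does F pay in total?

F: 2 units, pays $45,970

Merging the schedules and taking the best 6: 49,225 (H-1), 43,750 (H-2), 38,190 (F-1), 37,115 (F-2), 36,900 (H-3), 24,950 (G-1)
Highest rejected unit-bid = $22,985.
F wins 2 unit(s) at $22,985 each.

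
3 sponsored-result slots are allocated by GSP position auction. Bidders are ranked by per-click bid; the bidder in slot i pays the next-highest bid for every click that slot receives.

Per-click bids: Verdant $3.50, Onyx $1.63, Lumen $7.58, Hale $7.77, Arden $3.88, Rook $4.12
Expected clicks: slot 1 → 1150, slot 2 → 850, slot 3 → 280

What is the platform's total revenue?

Ranked by bid: $7.77 (Hale) > $7.58 (Lumen) > $4.12 (Rook) > $3.88 (Arden) > …
Slot 1: Hale pays $7.58 × 1150 = $8717.00
Slot 2: Lumen pays $4.12 × 850 = $3502.00
Slot 3: Rook pays $3.88 × 280 = $1086.40
Total = $13305.40

Total revenue: $13305.40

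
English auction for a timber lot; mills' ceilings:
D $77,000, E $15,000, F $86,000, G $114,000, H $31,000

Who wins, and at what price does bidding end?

Sorting limits: 114,000 (G) > 86,000 (F) > 77,000 (D) > 31,000 (H) > 15,000 (E)
Bidding ends when F exits at $86,000; G takes it.

G wins at $86,000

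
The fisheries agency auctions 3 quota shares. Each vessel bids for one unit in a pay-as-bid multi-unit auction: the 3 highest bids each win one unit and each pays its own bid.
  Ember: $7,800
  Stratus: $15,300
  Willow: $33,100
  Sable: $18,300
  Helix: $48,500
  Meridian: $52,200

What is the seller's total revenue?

Ordering the bids: 52,200 (Meridian), 48,500 (Helix), 33,100 (Willow), 18,300 (Sable), 15,300 (Stratus), …
Winners (3 units): Meridian, Helix, Willow.
Total revenue = 52,200 + 48,500 + 33,100 = $133,800.

Total revenue: $133,800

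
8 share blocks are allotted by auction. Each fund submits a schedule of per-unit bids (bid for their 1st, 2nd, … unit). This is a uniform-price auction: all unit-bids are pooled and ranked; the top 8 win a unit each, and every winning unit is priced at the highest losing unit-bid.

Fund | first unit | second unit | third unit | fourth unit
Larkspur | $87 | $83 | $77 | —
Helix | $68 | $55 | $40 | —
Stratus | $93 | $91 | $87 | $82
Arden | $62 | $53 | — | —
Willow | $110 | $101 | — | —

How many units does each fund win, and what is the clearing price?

All unit-bids, highest first — top 8: 110 (Willow-1), 101 (Willow-2), 93 (Stratus-1), 91 (Stratus-2), 87 (Larkspur-1), 87 (Stratus-3), 83 (Larkspur-2), 82 (Stratus-4)
First bid not allocated: $77.
Allocation: Larkspur 2, Stratus 4, Willow 2.

Larkspur 2, Stratus 4, Willow 2; clearing price $77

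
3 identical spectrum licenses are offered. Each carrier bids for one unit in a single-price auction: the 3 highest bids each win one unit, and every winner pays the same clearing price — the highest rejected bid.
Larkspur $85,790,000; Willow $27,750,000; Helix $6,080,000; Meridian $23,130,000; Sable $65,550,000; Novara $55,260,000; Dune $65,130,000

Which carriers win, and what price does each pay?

Sorting: 85,790,000 (Larkspur), 65,550,000 (Sable), 65,130,000 (Dune), 55,260,000 (Novara), 27,750,000 (Willow), …
Winners (3 units): Larkspur, Sable, Dune.
First losing bid is Novara's $55,260,000, which sets the uniform price.

Larkspur, Sable, Dune; each pays $55,260,000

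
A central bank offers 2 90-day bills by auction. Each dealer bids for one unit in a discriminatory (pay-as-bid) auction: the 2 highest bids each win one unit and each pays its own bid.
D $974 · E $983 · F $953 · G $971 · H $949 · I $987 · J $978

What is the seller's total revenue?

Total revenue: $1,970

Ordering the bids: 987 (I), 983 (E), 978 (J), 974 (D), …
Winners (2 units): I, E.
Total revenue = 987 + 983 = $1,970.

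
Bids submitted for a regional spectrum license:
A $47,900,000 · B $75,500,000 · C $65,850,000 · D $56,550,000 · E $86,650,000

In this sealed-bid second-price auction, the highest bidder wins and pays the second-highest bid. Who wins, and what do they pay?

Sealed-bid second-price auction: the highest bidder wins and pays the second-highest bid.
Bids in order: 86,650,000 (E) > 75,500,000 (B) > 65,850,000 (C) > 56,550,000 (D) > 47,900,000 (A)
E is highest; pays the second-highest bid, $75,500,000.

E pays $75,500,000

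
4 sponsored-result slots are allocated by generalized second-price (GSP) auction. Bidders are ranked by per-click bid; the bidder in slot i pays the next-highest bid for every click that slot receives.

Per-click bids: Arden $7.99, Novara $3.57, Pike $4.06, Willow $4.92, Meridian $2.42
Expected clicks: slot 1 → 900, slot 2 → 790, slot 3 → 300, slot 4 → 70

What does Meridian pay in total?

Ranked by bid: $7.99 (Arden) > $4.92 (Willow) > $4.06 (Pike) > $3.57 (Novara) > $2.42 (Meridian)
Meridian ranks below slot 4 → no slot, pays nothing.

Meridian pays $0.00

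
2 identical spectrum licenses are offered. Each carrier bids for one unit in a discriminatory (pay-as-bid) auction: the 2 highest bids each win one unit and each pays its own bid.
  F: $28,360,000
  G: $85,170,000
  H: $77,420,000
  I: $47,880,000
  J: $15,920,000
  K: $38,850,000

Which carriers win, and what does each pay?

Bids ranked high→low: 85,170,000 (G), 77,420,000 (H), 47,880,000 (I), 38,850,000 (K), …
Winners (2 units): G, H.
Each winner pays its own bid: G $85,170,000, H $77,420,000.

G $85,170,000, H $77,420,000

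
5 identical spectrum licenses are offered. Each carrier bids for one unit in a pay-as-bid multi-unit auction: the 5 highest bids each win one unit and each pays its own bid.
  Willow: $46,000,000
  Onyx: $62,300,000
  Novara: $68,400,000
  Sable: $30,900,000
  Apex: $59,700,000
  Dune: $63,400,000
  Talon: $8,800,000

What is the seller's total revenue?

Total revenue: $299,800,000

Bids ranked high→low: 68,400,000 (Novara), 63,400,000 (Dune), 62,300,000 (Onyx), 59,700,000 (Apex), 46,000,000 (Willow), 30,900,000 (Sable), 8,800,000 (Talon)
Winners (5 units): Novara, Dune, Onyx, Apex, Willow.
Total revenue = 68,400,000 + 63,400,000 + 62,300,000 + 59,700,000 + 46,000,000 = $299,800,000.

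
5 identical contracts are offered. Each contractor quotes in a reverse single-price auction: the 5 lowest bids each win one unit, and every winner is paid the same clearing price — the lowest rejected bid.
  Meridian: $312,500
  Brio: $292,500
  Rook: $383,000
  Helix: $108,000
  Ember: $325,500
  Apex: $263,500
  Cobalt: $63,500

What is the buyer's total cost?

Ordering the bids: 63,500 (Cobalt), 108,000 (Helix), 263,500 (Apex), 292,500 (Brio), 312,500 (Meridian), 325,500 (Ember), 383,000 (Rook)
The 5 lowest are Cobalt, Helix, Apex, Brio, Meridian.
Lowest unsuccessful bid: $325,500 → clearing price.
Total cost = 5 × $325,500 = $1,627,500.

Total cost: $1,627,500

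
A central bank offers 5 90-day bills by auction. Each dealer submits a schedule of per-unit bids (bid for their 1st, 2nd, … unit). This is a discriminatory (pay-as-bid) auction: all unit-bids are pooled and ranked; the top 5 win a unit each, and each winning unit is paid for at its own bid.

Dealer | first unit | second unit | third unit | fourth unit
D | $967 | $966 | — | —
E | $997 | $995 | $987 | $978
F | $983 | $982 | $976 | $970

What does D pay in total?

Pooled unit-bids ranked (top 5): 997 (E-1), 995 (E-2), 987 (E-3), 983 (F-1), 982 (F-2)
Next rejected bid: $978 (not a price — pay-as-bid).
D wins no units.

D pays $0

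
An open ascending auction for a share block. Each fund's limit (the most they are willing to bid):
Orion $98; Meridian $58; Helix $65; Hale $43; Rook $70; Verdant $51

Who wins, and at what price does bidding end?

Limits ranked: 98 (Orion) > 70 (Rook) > 65 (Helix) > 58 (Meridian) > 51 (Verdant) > 43 (Hale)
Once the price passes $70, only Orion is left; the hammer falls at Rook's limit of $70.

Orion wins at $70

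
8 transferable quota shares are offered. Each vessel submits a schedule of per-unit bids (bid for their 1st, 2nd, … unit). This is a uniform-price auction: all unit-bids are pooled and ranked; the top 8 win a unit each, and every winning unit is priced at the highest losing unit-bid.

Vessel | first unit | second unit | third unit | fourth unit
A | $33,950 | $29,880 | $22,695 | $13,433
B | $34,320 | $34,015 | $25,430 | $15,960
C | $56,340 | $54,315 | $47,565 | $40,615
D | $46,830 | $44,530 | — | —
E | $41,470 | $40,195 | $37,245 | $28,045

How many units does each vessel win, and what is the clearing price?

Pooled unit-bids ranked (top 8): 56,340 (C-1), 54,315 (C-2), 47,565 (C-3), 46,830 (D-1), 44,530 (D-2), 41,470 (E-1), 40,615 (C-4), 40,195 (E-2)
Highest rejected unit-bid = $37,245.
Allocation: C 4, D 2, E 2.

C 4, D 2, E 2; clearing price $37,245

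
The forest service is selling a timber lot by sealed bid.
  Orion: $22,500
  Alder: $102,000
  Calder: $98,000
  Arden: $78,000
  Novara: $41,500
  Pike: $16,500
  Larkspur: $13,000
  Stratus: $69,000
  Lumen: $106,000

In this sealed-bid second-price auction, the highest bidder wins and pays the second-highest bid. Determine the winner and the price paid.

Lumen pays $102,000

Bids ranked: 106,000 (Lumen) > 102,000 (Alder) > 98,000 (Calder) > 78,000 (Arden) > 69,000 (Stratus) > 41,500 (Novara) > …
Lumen wins with the highest bid; price is set by the runner-up at $102,000.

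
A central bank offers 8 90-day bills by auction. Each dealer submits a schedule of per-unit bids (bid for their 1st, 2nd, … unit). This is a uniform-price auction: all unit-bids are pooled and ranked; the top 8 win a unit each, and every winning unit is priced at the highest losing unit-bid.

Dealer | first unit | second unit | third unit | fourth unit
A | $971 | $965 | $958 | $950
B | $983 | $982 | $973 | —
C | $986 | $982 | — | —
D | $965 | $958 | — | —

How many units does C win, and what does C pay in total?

C: 2 units, pays $1,916

Pooled unit-bids ranked (top 8): 986 (C-1), 983 (B-1), 982 (B-2), 982 (C-2), 973 (B-3), 971 (A-1), 965 (A-2), 965 (D-1)
The (k+1)-th unit-bid is $958.
C wins 2 unit(s) at $958 each.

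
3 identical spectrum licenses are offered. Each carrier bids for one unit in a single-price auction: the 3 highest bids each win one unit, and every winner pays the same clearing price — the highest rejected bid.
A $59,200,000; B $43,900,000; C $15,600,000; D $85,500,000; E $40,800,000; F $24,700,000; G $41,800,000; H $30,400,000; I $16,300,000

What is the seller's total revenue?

Total revenue: $125,400,000

Bids ranked high→low: 85,500,000 (D), 59,200,000 (A), 43,900,000 (B), 41,800,000 (G), 40,800,000 (E), …
Winners (3 units): D, A, B.
First losing bid is G's $41,800,000, which sets the uniform price.
Total revenue = 3 × $41,800,000 = $125,400,000.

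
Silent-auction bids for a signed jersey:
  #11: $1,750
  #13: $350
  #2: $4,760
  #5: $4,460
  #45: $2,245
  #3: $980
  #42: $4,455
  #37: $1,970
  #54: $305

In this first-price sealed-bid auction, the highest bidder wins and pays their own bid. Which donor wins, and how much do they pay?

#2 pays $4,760

Rule: the highest bidder wins and pays their own bid.
Bids ranked: 4,760 (#2) > 4,460 (#5) > 4,455 (#42) > 2,245 (#45) > 1,970 (#37) > 1,750 (#11) > …
#2 is highest → pays own bid, $4,760.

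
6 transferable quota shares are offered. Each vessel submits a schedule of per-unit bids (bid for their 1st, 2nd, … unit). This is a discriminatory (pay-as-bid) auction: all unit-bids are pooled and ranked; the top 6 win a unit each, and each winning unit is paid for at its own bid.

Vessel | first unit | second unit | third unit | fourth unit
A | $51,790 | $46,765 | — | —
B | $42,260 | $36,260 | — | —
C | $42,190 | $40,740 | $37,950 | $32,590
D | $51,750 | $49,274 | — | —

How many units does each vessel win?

All unit-bids, highest first — top 6: 51,790 (A-1), 51,750 (D-1), 49,274 (D-2), 46,765 (A-2), 42,260 (B-1), 42,190 (C-1)
Next rejected bid: $40,740 (not a price — pay-as-bid).
Allocation: A 2, B 1, C 1, D 2.

A 2, B 1, C 1, D 2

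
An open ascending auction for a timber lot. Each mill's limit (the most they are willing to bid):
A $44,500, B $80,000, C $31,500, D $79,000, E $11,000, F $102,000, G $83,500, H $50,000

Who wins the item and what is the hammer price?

Limits ranked: 102,000 (F) > 83,500 (G) > 80,000 (B) > 79,000 (D) > 50,000 (H) > 44,500 (A) > …
Once the price passes $83,500, only F is left; the hammer falls at G's limit of $83,500.

F wins at $83,500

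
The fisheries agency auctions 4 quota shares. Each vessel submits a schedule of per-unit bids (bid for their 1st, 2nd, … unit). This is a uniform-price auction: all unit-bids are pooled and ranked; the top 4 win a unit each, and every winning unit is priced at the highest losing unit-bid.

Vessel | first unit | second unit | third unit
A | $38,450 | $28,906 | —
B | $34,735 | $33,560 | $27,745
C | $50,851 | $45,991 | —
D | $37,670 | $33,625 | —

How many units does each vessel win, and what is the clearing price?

Merging the schedules and taking the best 4: 50,851 (C-1), 45,991 (C-2), 38,450 (A-1), 37,670 (D-1)
First bid not allocated: $34,735.
Allocation: A 1, C 2, D 1.

A 1, C 2, D 1; clearing price $34,735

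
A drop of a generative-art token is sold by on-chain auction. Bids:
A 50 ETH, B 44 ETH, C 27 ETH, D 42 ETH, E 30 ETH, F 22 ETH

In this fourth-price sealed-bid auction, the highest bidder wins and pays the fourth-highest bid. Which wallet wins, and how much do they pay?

Sorting bids: 50 (A) > 44 (B) > 42 (D) > 30 (E) > 27 (C) > 22 (F)
A is highest; pays the fourth-highest bid, 30 ETH.

A pays 30 ETH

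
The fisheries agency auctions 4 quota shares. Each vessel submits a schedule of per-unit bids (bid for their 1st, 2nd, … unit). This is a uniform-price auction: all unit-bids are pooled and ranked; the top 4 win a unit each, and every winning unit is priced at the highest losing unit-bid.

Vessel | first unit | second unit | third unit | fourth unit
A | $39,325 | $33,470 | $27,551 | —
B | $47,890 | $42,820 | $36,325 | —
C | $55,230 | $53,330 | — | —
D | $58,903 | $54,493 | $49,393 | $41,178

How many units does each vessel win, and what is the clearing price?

Pooled unit-bids ranked (top 4): 58,903 (D-1), 55,230 (C-1), 54,493 (D-2), 53,330 (C-2)
Highest rejected unit-bid = $49,393.
Allocation: C 2, D 2.

C 2, D 2; clearing price $49,393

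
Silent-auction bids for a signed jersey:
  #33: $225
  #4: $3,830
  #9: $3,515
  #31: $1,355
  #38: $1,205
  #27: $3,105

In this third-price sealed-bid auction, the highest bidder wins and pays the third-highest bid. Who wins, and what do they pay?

Rule: the highest bidder wins and pays the third-highest bid.
Sorting bids: 3,830 (#4) > 3,515 (#9) > 3,105 (#27) > 1,355 (#31) > 1,205 (#38) > 225 (#33)
#4 is highest; pays the third-highest bid, $3,105.

#4 pays $3,105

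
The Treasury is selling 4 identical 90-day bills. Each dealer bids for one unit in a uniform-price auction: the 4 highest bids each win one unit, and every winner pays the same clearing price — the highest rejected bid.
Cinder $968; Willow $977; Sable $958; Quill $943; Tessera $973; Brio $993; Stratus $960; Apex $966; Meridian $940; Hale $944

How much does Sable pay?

Sable pays $0

Sorting: 993 (Brio), 977 (Willow), 973 (Tessera), 968 (Cinder), 966 (Apex), 960 (Stratus), …
The 4 highest are Brio, Willow, Tessera, Cinder.
Clearing price = highest rejected bid = $966.
Sable does not win → pays $0.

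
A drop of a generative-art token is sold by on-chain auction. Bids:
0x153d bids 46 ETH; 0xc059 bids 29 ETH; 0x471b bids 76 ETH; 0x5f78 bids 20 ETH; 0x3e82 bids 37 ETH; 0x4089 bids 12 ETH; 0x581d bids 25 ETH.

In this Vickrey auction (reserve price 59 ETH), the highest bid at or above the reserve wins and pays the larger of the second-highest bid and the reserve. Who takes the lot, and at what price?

Sorting bids: 76 (0x471b) > 46 (0x153d) > 37 (0x3e82) > 29 (0xc059) > 25 (0x581d) > 20 (0x5f78) > …
0x471b has the top bid at or above the reserve (76 ETH).
max(second-highest 46 ETH, reserve 59 ETH) = 59 ETH.

0x471b pays 59 ETH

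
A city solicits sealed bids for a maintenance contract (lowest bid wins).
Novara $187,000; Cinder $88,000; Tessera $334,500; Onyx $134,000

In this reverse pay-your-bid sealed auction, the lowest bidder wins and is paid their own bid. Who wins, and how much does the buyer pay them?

Reverse pay-your-bid sealed auction: the lowest bidder wins and is paid their own bid.
Bids in order: 88,000 (Cinder) < 134,000 (Onyx) < 187,000 (Novara) < 334,500 (Tessera)
First-price: Cinder is paid what they bid, $88,000.

Cinder is paid $88,000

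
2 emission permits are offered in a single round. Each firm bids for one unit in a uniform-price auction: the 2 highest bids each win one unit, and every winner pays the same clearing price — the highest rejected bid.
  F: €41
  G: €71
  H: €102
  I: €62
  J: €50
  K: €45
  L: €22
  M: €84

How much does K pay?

Sorting: 102 (H), 84 (M), 71 (G), 62 (I), …
Winners (2 units): H, M.
Highest unsuccessful bid: €71 → clearing price.
K does not win → pays €0.

K pays €0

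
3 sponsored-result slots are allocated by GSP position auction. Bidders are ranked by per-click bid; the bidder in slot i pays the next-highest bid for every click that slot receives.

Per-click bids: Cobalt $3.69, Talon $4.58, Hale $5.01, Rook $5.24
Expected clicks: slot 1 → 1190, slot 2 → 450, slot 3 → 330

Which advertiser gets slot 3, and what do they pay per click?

Talon; $3.69 per click

Sorting advertisers: $5.24 (Rook) > $5.01 (Hale) > $4.58 (Talon) > $3.69 (Cobalt)
Slot 3 goes to the third-ranked bidder, Talon, who pays the next bid down: $3.69/click.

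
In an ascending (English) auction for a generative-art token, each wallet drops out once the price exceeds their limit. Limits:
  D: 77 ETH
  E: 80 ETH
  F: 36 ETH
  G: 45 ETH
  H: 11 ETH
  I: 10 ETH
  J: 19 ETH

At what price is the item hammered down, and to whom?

E wins at 77 ETH

Rule: the price rises until one bidder remains; the winner pays the price at which the last rival dropped out.
Limits ranked: 80 (E) > 77 (D) > 45 (G) > 36 (F) > 19 (J) > 11 (H) > …
D is the last rival to drop out, at 77 ETH; E remains and wins at that price.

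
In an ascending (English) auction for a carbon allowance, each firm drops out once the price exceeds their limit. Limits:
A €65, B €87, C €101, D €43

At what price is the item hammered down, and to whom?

Limits in order: 101 (C) > 87 (B) > 65 (A) > 43 (D)
Once the price passes €87, only C is left; the hammer falls at B's limit of €87.

C wins at €87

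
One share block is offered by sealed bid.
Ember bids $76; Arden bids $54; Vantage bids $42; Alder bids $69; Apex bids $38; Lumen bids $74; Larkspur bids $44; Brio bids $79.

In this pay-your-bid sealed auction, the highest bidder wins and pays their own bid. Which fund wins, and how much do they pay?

Brio pays $79

Rule: the highest bidder wins and pays their own bid.
Bids ranked: 79 (Brio) > 76 (Ember) > 74 (Lumen) > 69 (Alder) > 54 (Arden) > 44 (Larkspur) > …
First-price: Brio pays what they bid, $79.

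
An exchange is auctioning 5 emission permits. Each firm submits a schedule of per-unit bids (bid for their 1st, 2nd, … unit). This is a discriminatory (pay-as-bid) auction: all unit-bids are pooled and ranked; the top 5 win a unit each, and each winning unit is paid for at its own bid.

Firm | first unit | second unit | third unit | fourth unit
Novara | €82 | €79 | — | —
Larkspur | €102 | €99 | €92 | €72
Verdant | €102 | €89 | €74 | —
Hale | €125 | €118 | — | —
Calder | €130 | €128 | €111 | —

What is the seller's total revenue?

All unit-bids, highest first — top 5: 130 (Calder-1), 128 (Calder-2), 125 (Hale-1), 118 (Hale-2), 111 (Calder-3)
Next rejected bid: €102 (not a price — pay-as-bid).
Each winning unit pays its own bid.
Revenue = 130 + 128 + 125 + 118 + 111 = €612.

Total revenue: €612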